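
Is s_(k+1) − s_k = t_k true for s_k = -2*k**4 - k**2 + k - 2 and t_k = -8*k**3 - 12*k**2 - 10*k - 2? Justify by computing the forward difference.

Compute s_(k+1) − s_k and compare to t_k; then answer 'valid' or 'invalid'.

s_(k+1) = k - 2*(k + 1)**4 - (k + 1)**2 - 1
s_(k+1) − s_k = -8*k**3 - 12*k**2 - 10*k - 2
(s_(k+1) − s_k) − t_k = 0

valid (s_(k+1) − s_k reduces to t_k)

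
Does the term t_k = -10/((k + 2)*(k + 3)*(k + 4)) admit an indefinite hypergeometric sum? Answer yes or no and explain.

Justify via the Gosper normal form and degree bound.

r(k) = (k + 2)/(k + 5) after simplifying.
Factor: A=k + 2; B=k + 5; C=1.
Need (k + 2)·f(k+1) − (k + 4)·f(k) = 1.
d = 2 from the (1,1,0) case.
Solving with deg f ≤ 2: f(k) = k*(k + 5)/12.
Get s_k = R·t_k = 5*k*(-k - 5)/(6*(k + 2)*(k + 3)) with R(k) = B(k−1)f(k)/C(k) = k*(k + 4)*(k + 5)/12.
Check: Δs_k = -10/(k**3 + 9*k**2 + 26*k + 24). ✓

Yes. s_k = 5*k*(-k - 5)/(6*(k + 2)*(k + 3)).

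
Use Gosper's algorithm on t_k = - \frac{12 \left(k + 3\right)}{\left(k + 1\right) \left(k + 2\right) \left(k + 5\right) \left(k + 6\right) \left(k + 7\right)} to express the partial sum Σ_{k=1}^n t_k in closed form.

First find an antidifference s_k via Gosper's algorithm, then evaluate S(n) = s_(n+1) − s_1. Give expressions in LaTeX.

r(k) = (k + 1)*(k + 4)*(k + 5)/((k + 3)**2*(k + 8)) after simplifying.
Factor: A=k + 1; B=k + 8; C=k**3 + 10*k**2 + 33*k + 36.
f must satisfy (k + 1)·f(k+1) − (k + 7)·f(k) = k**3 + 10*k**2 + 33*k + 36.
Degrees (1,1,3) ⇒ d ≤ 6.
Match coefficients ⇒ f(k) = k*(k + 2)*(k + 3)*(k + 4)*(k**2 + 12*k + 41)/90.
Get s_k = R·t_k = 2*k*(-k**2 - 12*k - 41)/(15*(k**3 + 12*k**2 + 41*k + 30)) with R(k) = B(k−1)f(k)/C(k) = k*(k + 2)*(k + 7)*(k**2 + 12*k + 41)/(90*(k + 3)).
Δs = 12*(-k - 3)/(k**5 + 21*k**4 + 163*k**3 + 567*k**2 + 844*k + 420), as required.
Telescope: S(n) = s_(n+1) − s_(1) = 2*(-n**3 - 15*n**2 - 68*n - 54)/(15*(n**3 + 15*n**2 + 68*n + 84)) − (-3/35) = n*(-n**2 - 15*n - 68)/(21*(n**3 + 15*n**2 + 68*n + 84)).

S(n) = \frac{n \left(- n^{2} - 15 n - 68\right)}{21 \left(n^{3} + 15 n^{2} + 68 n + 84\right)}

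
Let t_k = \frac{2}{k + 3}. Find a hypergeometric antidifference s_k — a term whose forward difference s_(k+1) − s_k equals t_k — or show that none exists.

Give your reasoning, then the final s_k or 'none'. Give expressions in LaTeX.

t_(k+1)/t_k = (k + 3)/(k + 4).
Normal form (A,B,C) = (k + 3, k + 4, 1).
Set up (k + 3)·f(k+1) − (k + 3)·f(k) − (1) = 0.
d = 0 from the (1,1,0) case.
Put f(k) = c0: A·f(k+1) − B(k−1)·f(k) − C = -1; need -1 = 0 — inconsistent ⇒ no f, not summable.

none — t_k is not Gosper-summable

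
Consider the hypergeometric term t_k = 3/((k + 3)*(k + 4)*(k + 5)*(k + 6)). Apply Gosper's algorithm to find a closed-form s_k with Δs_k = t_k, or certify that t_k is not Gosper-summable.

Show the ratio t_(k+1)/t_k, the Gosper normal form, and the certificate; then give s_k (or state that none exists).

Ratio r(k) = (k + 3)/(k + 7).
So A=k + 3 and B=k + 7, with C=1.
Key eq: (k + 3)·f(k+1) = (k + 6)·f(k) + (1).
From deg A=1, deg B=1, deg C=0: d=3.
A polynomial solution: f(k) = k*(k**2 + 12*k + 47)/180.
Certificate R = B(k−1)f/C = k*(k + 6)*(k**2 + 12*k + 47)/180 gives s_k = k*(k**2 + 12*k + 47)/(60*(k + 3)*(k + 4)*(k + 5)).
Verify: 3/(k**4 + 18*k**3 + 119*k**2 + 342*k + 360) matches t_k.

s_k = k*(k**2 + 12*k + 47)/(60*(k + 3)*(k + 4)*(k + 5))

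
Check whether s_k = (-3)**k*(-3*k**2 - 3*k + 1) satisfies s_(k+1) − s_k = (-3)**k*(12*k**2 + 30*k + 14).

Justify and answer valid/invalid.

s_(k+1) = 3*(-3)**k*(3*k**2 + 9*k + 5)
s_(k+1) − s_k = (-3)**k*(12*k**2 + 30*k + 14)
(s_(k+1) − s_k) − t_k = 0

Valid: the claim telescopes to t_k.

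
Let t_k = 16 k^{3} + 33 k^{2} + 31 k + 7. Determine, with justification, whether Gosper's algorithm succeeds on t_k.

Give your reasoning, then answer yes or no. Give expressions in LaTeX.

t_(k+1)/t_k = (16*k**3 + 81*k**2 + 145*k + 87)/(16*k**3 + 33*k**2 + 31*k + 7).
Normal form (A,B,C) = (1, 1, k**3 + 33*k**2/16 + 31*k/16 + 7/16).
Need (1)·f(k+1) − (1)·f(k) = k**3 + 33*k**2/16 + 31*k/16 + 7/16.
Bound: deg f ≤ 4.
Solving with deg f ≤ 4: f(k) = k*(4*k**3 + 3*k**2 + 3*k - 3)/16.
Certificate R = B(k−1)f/C = k*(4*k**3 + 3*k**2 + 3*k - 3)/(16*k**3 + 33*k**2 + 31*k + 7) gives s_k = k*(4*k**3 + 3*k**2 + 3*k - 3).
Δs = 16*k**3 + 33*k**2 + 31*k + 7, as required.

Yes. s_k = k \left(4 k^{3} + 3 k^{2} + 3 k - 3\right).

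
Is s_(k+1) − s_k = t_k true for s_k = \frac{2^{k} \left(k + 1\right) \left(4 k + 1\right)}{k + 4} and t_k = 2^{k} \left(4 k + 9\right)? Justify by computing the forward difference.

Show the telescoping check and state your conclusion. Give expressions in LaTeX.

s_(k+1) = 2**(k + 1)*(k + 2)*(4*k + 5)/(k + 5)
s_(k+1) − s_k = 2**k*(4*k**3 + 33*k**2 + 98*k + 75)/(k**2 + 9*k + 20)
(s_(k+1) − s_k) − t_k = 2**k*(-12*k**2 - 63*k - 105)/(k**2 + 9*k + 20)

Invalid: residual \frac{2^{k} \left(- 12 k^{2} - 63 k - 105\right)}{k^{2} + 9 k + 20} ≠ 0.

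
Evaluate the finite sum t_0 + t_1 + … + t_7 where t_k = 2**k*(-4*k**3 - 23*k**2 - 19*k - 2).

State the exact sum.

Compute t_(k+1)/t_k: get 2*(4*k**3 + 35*k**2 + 77*k + 48)/(4*k**3 + 23*k**2 + 19*k + 2).
Normal form (A,B,C) = (2, 1, k**3 + 23*k**2/4 + 19*k/4 + 1/2).
Need (2)·f(k+1) − (1)·f(k) = k**3 + 23*k**2/4 + 19*k/4 + 1/2.
deg f ≤ 3 (via 0,0,3).
Match coefficients ⇒ f(k) = (k - 1)*(4*k**2 + 3*k + 2)/4.
Then R = B(k−1)f/C = (k - 1)*(4*k**2 + 3*k + 2)/(4*k**3 + 23*k**2 + 19*k + 2), so s_k = R(k)·t_k = 2**k*(-4*k**3 + k**2 + k + 2).
Verify: 2**k*(-4*k**3 - 23*k**2 - 19*k - 2) matches t_k.
Evaluate s at k=8 and k=0: -505344 and 2; difference -505346.

Σ = -505346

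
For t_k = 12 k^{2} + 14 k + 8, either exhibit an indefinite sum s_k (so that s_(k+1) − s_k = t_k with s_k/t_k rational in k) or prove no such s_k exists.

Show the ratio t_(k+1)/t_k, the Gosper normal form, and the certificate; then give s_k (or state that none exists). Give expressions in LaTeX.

s_k = k \left(4 k^{2} + k + 3\right)

t_(k+1)/t_k = (6*k**2 + 19*k + 17)/(6*k**2 + 7*k + 4).
Factor: A=1; B=1; C=k**2 + 7*k/6 + 2/3.
Set up (1)·f(k+1) − (1)·f(k) − (k**2 + 7*k/6 + 2/3) = 0.
Degrees (0,0,2) ⇒ d ≤ 3.
Solving with deg f ≤ 3: f(k) = k*(4*k**2 + k + 3)/12.
Certificate R = B(k−1)f/C = k*(4*k**2 + k + 3)/(2*(6*k**2 + 7*k + 4)) gives s_k = k*(4*k**2 + k + 3).
s_(k+1) − s_k = 12*k**2 + 14*k + 8 = t_k.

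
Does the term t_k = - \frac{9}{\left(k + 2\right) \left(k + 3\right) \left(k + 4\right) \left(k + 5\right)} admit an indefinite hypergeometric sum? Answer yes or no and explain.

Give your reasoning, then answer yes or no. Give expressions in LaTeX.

r(k) = (k + 2)/(k + 6) after simplifying.
So A=k + 2 and B=k + 6, with C=1.
Set up (k + 2)·f(k+1) − (k + 5)·f(k) − (1) = 0.
Degrees (1,1,0) ⇒ d ≤ 3.
A polynomial solution: f(k) = k*(k**2 + 9*k + 26)/72.
R(k) = B(k−1)·f(k)/C(k) = k*(k + 5)*(k**2 + 9*k + 26)/72; s_k = R·t_k = k*(-k**2 - 9*k - 26)/(8*(k + 2)*(k + 3)*(k + 4)).
Verify: -9/(k**4 + 14*k**3 + 71*k**2 + 154*k + 120) matches t_k.

Yes. s_k = \frac{k \left(- k^{2} - 9 k - 26\right)}{8 \left(k + 2\right) \left(k + 3\right) \left(k + 4\right)}.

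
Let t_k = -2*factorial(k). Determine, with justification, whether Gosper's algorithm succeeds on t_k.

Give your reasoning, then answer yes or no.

No — negative degree bound, so no certificate f.

The ratio is k + 1.
Factor: A=k + 1; B=1; C=1.
Key eq: (k + 1)·f(k+1) = (1)·f(k) + (1).
Degrees (1,0,0) ⇒ d ≤ -1.
Bound -1 < 0, so the key equation has no polynomial solution.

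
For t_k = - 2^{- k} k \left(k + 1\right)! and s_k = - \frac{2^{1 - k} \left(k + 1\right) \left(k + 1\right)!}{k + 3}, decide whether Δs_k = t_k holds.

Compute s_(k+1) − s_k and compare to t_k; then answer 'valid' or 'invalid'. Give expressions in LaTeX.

Invalid: residual \frac{2^{1 - k} \left(k^{2} + 3 k - 2\right) \left(k + 1\right)!}{\left(k + 3\right) \left(k + 4\right)} ≠ 0.

s_(k+1) = -(k + 2)*factorial(k + 2)/(2**k*(k + 4))
s_(k+1) − s_k = -(k**3 + 5*k**2 + 6*k + 4)*factorial(k + 1)/(2**k*(k + 3)*(k + 4))
(s_(k+1) − s_k) − t_k = 2**(1 - k)*(k**2 + 3*k - 2)*factorial(k + 1)/((k + 3)*(k + 4))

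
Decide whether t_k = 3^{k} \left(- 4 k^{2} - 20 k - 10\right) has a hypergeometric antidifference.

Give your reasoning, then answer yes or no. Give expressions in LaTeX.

r(k) = 3*(2*k**2 + 14*k + 17)/(2*k**2 + 10*k + 5) after simplifying.
Gosper form: A/B · C(k+1)/C(k) with A=3, B=1, C=k**2 + 5*k + 5/2.
f must satisfy (3)·f(k+1) − (1)·f(k) = k**2 + 5*k + 5/2.
Degrees (0,0,2) ⇒ d ≤ 2.
Solve for f: f(k) = (k**2 + 2*k - 2)/2 (degree 2 ≤ 2).
R(k) = B(k−1)·f(k)/C(k) = (k**2 + 2*k - 2)/(2*k**2 + 10*k + 5); s_k = R·t_k = 2*3**k*(-k**2 - 2*k + 2).
Check: Δs_k = 3**k*(-4*k**2 - 20*k - 10). ✓

Yes. s_k = 2 \cdot 3^{k} \left(- k^{2} - 2 k + 2\right).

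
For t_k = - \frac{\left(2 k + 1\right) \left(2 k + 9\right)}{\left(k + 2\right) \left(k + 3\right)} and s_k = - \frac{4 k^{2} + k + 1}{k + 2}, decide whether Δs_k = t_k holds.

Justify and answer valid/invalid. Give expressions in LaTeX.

s_(k+1) = (-k - 4*(k + 1)**2 - 2)/(k + 3)
s_(k+1) − s_k = (-4*k**2 - 20*k - 9)/(k**2 + 5*k + 6)
(s_(k+1) − s_k) − t_k = 0

Valid — Δs_k = t_k.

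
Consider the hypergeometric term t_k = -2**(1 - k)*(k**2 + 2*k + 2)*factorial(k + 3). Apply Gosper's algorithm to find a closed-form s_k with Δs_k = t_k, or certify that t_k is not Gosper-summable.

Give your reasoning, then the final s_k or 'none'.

The ratio is (k + 4)*(2*k + (k + 1)**2 + 4)/(2*(k**2 + 2*k + 2)).
So A=k/2 + 2 and B=1, with C=k**2 + 2*k + 2.
Set up (k/2 + 2)·f(k+1) − (1)·f(k) − (k**2 + 2*k + 2) = 0.
deg f ≤ 1 (via 1,0,2).
A polynomial solution: f(k) = 2*(k - 1).
Certificate R = B(k−1)f/C = 2*(k - 1)/(k**2 + 2*k + 2) gives s_k = -2**(2 - k)*(k - 1)*factorial(k + 3).
Verify: -2**(1 - k)*(k**2 + 2*k + 2)*factorial(k + 3) matches t_k.

s_k = -2**(2 - k)*(k - 1)*factorial(k + 3)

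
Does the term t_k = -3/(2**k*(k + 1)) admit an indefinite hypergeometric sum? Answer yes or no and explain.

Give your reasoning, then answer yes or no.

t_(k+1)/t_k = (k + 1)/(2*(k + 2)).
Take A(k)=k/2 + 1/2, B(k)=k + 2, C(k)=1.
Need (k/2 + 1/2)·f(k+1) − (k + 1)·f(k) = 1.
Degrees (1,1,0) ⇒ d ≤ -1.
Bound -1 < 0, so the key equation has no polynomial solution.

No — t_k has no hypergeometric antidifference.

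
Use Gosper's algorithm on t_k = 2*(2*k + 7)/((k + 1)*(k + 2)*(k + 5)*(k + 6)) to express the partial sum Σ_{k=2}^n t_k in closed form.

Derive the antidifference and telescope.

t_(k+1)/t_k = (k + 1)*(k + 5)*(2*k + 9)/((k + 3)*(k + 7)*(2*k + 7)).
A = k + 1, B = k + 7, C = k**3 + 21*k**2/2 + 73*k/2 + 42.
Set up (k + 1)·f(k+1) − (k + 6)·f(k) − (k**3 + 21*k**2/2 + 73*k/2 + 42) = 0.
Bound: deg f ≤ 5.
A polynomial solution: f(k) = k*(k + 2)*(k + 3)*(k + 4)*(k + 6)/10.
Certificate R = B(k−1)f/C = k*(k + 2)*(k + 6)**2/(5*(2*k + 7)) gives s_k = 2*k*(k + 6)/(5*(k**2 + 6*k + 5)).
Verify: 2*(2*k + 7)/(k**4 + 14*k**3 + 65*k**2 + 112*k + 60) matches t_k.
Evaluate: s_(n+1) = 2*(n**2 + 8*n + 7)/(5*(n**2 + 8*n + 12)); subtract s_(2) = 32/105 ⇒ S(n) = 2*(n**2 + 8*n - 9)/(21*(n**2 + 8*n + 12)).

S(n) = 2*(n**2 + 8*n - 9)/(21*(n**2 + 8*n + 12))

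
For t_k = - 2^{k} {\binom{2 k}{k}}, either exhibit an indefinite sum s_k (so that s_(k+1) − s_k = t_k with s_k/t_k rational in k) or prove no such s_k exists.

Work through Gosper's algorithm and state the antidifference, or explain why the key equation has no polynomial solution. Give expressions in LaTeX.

no hypergeometric antidifference exists

The ratio is 4*(2*k + 1)/(k + 1).
Take A(k)=8*k + 4, B(k)=k + 1, C(k)=1.
f must satisfy (8*k + 4)·f(k+1) − (k)·f(k) = 1.
Degrees (1,1,0) ⇒ d ≤ -1.
Bound -1 < 0, so the key equation has no polynomial solution.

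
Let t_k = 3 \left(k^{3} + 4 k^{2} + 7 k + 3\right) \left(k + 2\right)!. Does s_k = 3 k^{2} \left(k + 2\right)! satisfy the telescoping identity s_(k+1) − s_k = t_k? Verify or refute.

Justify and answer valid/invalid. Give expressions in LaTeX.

Valid: the claim telescopes to t_k.

s_(k+1) = 3*(k + 1)**2*factorial(k + 3)
s_(k+1) − s_k = 3*(k**3 + 4*k**2 + 7*k + 3)*factorial(k + 2)
(s_(k+1) − s_k) − t_k = 0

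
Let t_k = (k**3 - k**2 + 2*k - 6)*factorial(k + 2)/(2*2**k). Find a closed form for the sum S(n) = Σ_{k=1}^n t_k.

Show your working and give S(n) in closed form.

r(k) = (k + 3)*(2*k + (k + 1)**3 - (k + 1)**2 - 4)/(2*(k**3 - k**2 + 2*k - 6)) after simplifying.
A = k/2 + 3/2, B = 1, C = k**3 - k**2 + 2*k - 6.
Set up (k/2 + 3/2)·f(k+1) − (1)·f(k) − (k**3 - k**2 + 2*k - 6) = 0.
Bound: deg f ≤ 2.
Solving with deg f ≤ 2: f(k) = 2*(k - 3)*(k - 1).
Certificate R = B(k−1)f/C = 2*(k - 3)*(k - 1)/(k**3 - k**2 + 2*k - 6) gives s_k = (k - 3)*(k - 1)*factorial(k + 2)/2**k.
s_(k+1) − s_k = (k**3 - k**2 + 2*k - 6)*factorial(k + 2)/(2*2**k) = t_k.
Evaluate: s_(n+1) = 2**(-n - 1)*n*(n - 2)*factorial(n + 3); subtract s_(1) = 0 ⇒ S(n) = 2**(-n - 1)*n*(n - 2)*factorial(n + 3).

S(n) = 2**(-n - 1)*n*(n - 2)*factorial(n + 3)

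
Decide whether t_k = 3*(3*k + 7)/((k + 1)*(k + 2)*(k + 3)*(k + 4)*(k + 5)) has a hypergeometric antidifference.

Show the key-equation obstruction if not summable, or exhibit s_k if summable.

Yes. s_k = k*(k**2 + 8*k + 19)/(4*(k**3 + 8*k**2 + 19*k + 12)).

Compute t_(k+1)/t_k: get (k + 1)*(3*k + 10)/((k + 6)*(3*k + 7)).
Factor: A=k + 1; B=k + 6; C=k + 7/3.
Key eq: (k + 1)·f(k+1) = (k + 5)·f(k) + (k + 7/3).
d = 4 from the (1,1,1) case.
Coefficient equations give f(k) = k*(k + 2)*(k**2 + 8*k + 19)/36.
Certificate R = B(k−1)f/C = k*(k + 2)*(k + 5)*(k**2 + 8*k + 19)/(12*(3*k + 7)) gives s_k = k*(k**2 + 8*k + 19)/(4*(k**3 + 8*k**2 + 19*k + 12)).
Check: Δs_k = 3*(3*k + 7)/(k**5 + 15*k**4 + 85*k**3 + 225*k**2 + 274*k + 120). ✓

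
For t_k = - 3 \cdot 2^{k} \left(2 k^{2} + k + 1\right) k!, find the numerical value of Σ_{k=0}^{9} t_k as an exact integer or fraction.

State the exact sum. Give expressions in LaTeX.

Step 1: r(k) = 2*(k + 1)*(k + 2*(k + 1)**2 + 2)/(2*k**2 + k + 1).
Gosper form: A/B · C(k+1)/C(k) with A=2*k + 2, B=1, C=k**2 + k/2 + 1/2.
Set up (2*k + 2)·f(k+1) − (1)·f(k) − (k**2 + k/2 + 1/2) = 0.
deg f ≤ 1 (via 1,0,2).
Match coefficients ⇒ f(k) = (k - 1)/2.
Certificate R = B(k−1)f/C = (k - 1)/(2*k**2 + k + 1) gives s_k = -3*2**k*(k - 1)*factorial(k).
Check: Δs_k = -3*2**k*(2*k**2 + k + 1)*factorial(k). ✓
Telescoping: Σ = s_(10) − s_(0) = -100329062400 − (3) = -100329062403.

Σ = -100329062403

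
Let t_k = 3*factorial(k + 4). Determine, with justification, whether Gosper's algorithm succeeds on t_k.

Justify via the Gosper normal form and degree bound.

No; the degree bound rules out any f.

Ratio r(k) = k + 5.
Gosper form: A/B · C(k+1)/C(k) with A=k + 5, B=1, C=1.
f must satisfy (k + 5)·f(k+1) − (1)·f(k) = 1.
Bound: deg f ≤ -1.
deg f ≤ -1 is impossible — no certificate.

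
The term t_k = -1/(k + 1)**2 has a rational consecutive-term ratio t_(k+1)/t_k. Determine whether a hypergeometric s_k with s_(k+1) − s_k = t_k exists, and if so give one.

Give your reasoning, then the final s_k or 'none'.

none (Gosper's algorithm certifies no s_k)

Compute t_(k+1)/t_k: get (k + 1)**2/(k + 2)**2.
Factor: A=k**2 + 2*k + 1; B=k**2 + 4*k + 4; C=1.
Solve (k**2 + 2*k + 1)·f(k+1) − (k**2 + 2*k + 1)·f(k) = 1.
Degrees (2,2,0) ⇒ d ≤ 0.
Write f(k) = c0. Then LHS − RHS = -1, requiring -1 = 0: contradictory. No certificate.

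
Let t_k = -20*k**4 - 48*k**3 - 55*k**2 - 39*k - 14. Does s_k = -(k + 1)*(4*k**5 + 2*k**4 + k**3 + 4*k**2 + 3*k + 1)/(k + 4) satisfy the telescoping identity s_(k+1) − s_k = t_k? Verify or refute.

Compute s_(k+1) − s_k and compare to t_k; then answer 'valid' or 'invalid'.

Invalid: residual 3*(16*k**5 + 126*k**4 + 246*k**3 + 255*k**2 + 167*k + 55)/(k**2 + 9*k + 20) ≠ 0.

s_(k+1) = (-4*k**6 - 30*k**5 - 93*k**4 - 157*k**3 - 160*k**2 - 99*k - 30)/(k + 5)
s_(k+1) − s_k = (-20*k**6 - 180*k**5 - 509*k**4 - 756*k**3 - 700*k**2 - 405*k - 115)/(k**2 + 9*k + 20)
(s_(k+1) − s_k) − t_k = 3*(16*k**5 + 126*k**4 + 246*k**3 + 255*k**2 + 167*k + 55)/(k**2 + 9*k + 20)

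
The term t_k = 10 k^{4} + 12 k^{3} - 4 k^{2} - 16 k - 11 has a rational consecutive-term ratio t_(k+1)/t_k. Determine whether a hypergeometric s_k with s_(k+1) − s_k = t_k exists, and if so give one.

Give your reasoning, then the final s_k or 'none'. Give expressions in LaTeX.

t_(k+1)/t_k = (10*k**4 + 52*k**3 + 92*k**2 + 52*k - 9)/(10*k**4 + 12*k**3 - 4*k**2 - 16*k - 11).
Gosper form: A/B · C(k+1)/C(k) with A=1, B=1, C=k**4 + 6*k**3/5 - 2*k**2/5 - 8*k/5 - 11/10.
Key eq: (1)·f(k+1) = (1)·f(k) + (k**4 + 6*k**3/5 - 2*k**2/5 - 8*k/5 - 11/10).
Bound: deg f ≤ 5.
Solve for f: f(k) = k*(2*k**4 - 2*k**3 - 4*k**2 - 3*k - 4)/10 (degree 5 ≤ 5).
Certificate R = B(k−1)f/C = k*(2*k**4 - 2*k**3 - 4*k**2 - 3*k - 4)/(10*k**4 + 12*k**3 - 4*k**2 - 16*k - 11) gives s_k = k*(2*k**4 - 2*k**3 - 4*k**2 - 3*k - 4).
Δs = 10*k**4 + 12*k**3 - 4*k**2 - 16*k - 11, as required.

s_k = k \left(2 k^{4} - 2 k^{3} - 4 k^{2} - 3 k - 4\right)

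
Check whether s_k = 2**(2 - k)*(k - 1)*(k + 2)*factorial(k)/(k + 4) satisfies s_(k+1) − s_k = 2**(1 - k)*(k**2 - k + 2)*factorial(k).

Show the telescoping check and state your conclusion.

Invalid: residual -2**(2 - k)*(k**3 + 3*k**2 - 4*k + 10)*factorial(k)/((k + 4)*(k + 5)) ≠ 0.

s_(k+1) = 2**(1 - k)*k*(k + 3)*factorial(k + 1)/(k + 5)
s_(k+1) − s_k = 2**(1 - k)*(k**4 + 6*k**3 + 7*k**2 + 6*k + 20)*factorial(k)/((k + 4)*(k + 5))
(s_(k+1) − s_k) − t_k = -2**(2 - k)*(k**3 + 3*k**2 - 4*k + 10)*factorial(k)/((k + 4)*(k + 5))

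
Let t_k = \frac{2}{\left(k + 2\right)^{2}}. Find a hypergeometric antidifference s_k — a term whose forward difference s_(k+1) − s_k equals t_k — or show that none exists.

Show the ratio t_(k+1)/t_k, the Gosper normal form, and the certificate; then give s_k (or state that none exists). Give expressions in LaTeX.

Compute t_(k+1)/t_k: get (k + 2)**2/(k + 3)**2.
Take A(k)=k**2 + 4*k + 4, B(k)=k**2 + 6*k + 9, C(k)=1.
Need (k**2 + 4*k + 4)·f(k+1) − (k**2 + 4*k + 4)·f(k) = 1.
deg f ≤ 0 (via 2,2,0).
Put f(k) = c0: A·f(k+1) − B(k−1)·f(k) − C = -1; need -1 = 0 — inconsistent ⇒ no f, not summable.

not Gosper-summable; s_k does not exist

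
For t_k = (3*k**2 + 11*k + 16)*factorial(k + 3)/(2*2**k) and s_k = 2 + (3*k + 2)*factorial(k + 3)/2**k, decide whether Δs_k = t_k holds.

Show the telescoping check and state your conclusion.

valid (s_(k+1) − s_k reduces to t_k)

s_(k+1) = 2**(-k - 1)*(3*k + 5)*factorial(k + 4) + 2
s_(k+1) − s_k = (3*k**2 + 11*k + 16)*factorial(k + 3)/(2*2**k)
(s_(k+1) − s_k) − t_k = 0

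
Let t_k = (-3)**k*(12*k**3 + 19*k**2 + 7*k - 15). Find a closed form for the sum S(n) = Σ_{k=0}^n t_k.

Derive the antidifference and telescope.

t_(k+1)/t_k = 3*(-12*k**3 - 55*k**2 - 81*k - 23)/(12*k**3 + 19*k**2 + 7*k - 15).
So A=-3 and B=1, with C=k**3 + 19*k**2/12 + 7*k/12 - 5/4.
Key eq: (-3)·f(k+1) = (1)·f(k) + (k**3 + 19*k**2/12 + 7*k/12 - 5/4).
d = 3 from the (0,0,3) case.
Match coefficients ⇒ f(k) = -(3*k**3 - 2*k**2 - 2*k - 3)/12.
Certificate R = B(k−1)f/C = -(3*k**3 - 2*k**2 - 2*k - 3)/(12*k**3 + 19*k**2 + 7*k - 15) gives s_k = (-3)**k*(-3*k**3 + 2*k**2 + 2*k + 3).
Verify: (-3)**k*(12*k**3 + 19*k**2 + 7*k - 15) matches t_k.
Σ_(k=0)^n t_k = s_(n+1) − s_(0) = ((-3)**(n + 1)*(-3*n**3 - 7*n**2 - 3*n + 4)) − (3), i.e. 9*(-3)**n*n**3 + 21*(-3)**n*n**2 + 9*(-3)**n*n - 12*(-3)**n - 3.

S(n) = 9*(-3)**n*n**3 + 21*(-3)**n*n**2 + 9*(-3)**n*n - 12*(-3)**n - 3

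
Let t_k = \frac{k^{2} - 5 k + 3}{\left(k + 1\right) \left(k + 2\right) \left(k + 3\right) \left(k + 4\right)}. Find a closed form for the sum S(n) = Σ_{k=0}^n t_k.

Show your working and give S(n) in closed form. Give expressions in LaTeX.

S(n) = \frac{n^{3} + 3 n^{2} + 20 n + 18}{6 \left(n^{3} + 9 n^{2} + 26 n + 24\right)}

t_(k+1)/t_k = (k**3 - 2*k**2 - 4*k - 1)/(k**3 - 22*k + 15).
Take A(k)=k + 1, B(k)=k + 5, C(k)=k**2 - 5*k + 3.
Need (k + 1)·f(k+1) − (k + 4)·f(k) = k**2 - 5*k + 3.
d = 3 from the (1,1,2) case.
Coefficient equations give f(k) = k*(k**2 + 17)/6.
Get s_k = R·t_k = k*(k**2 + 17)/(6*(k + 1)*(k + 2)*(k + 3)) with R(k) = B(k−1)f(k)/C(k) = k*(k + 4)*(k**2 + 17)/(6*(k**2 - 5*k + 3)).
s_(k+1) − s_k = (k**2 - 5*k + 3)/(k**4 + 10*k**3 + 35*k**2 + 50*k + 24) = t_k.
Σ_(k=0)^n t_k = s_(n+1) − s_(0) = ((n**3 + 3*n**2 + 20*n + 18)/(6*(n**3 + 9*n**2 + 26*n + 24))) − (0), i.e. (n**3 + 3*n**2 + 20*n + 18)/(6*(n**3 + 9*n**2 + 26*n + 24)).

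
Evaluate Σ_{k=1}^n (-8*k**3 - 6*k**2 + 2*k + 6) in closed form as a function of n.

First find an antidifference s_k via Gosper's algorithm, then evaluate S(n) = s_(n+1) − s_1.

S(n) = 2*n*(-n**3 - 3*n**2 - 2*n + 3)

The ratio is (4*k**3 + 15*k**2 + 17*k + 3)/(4*k**3 + 3*k**2 - k - 3).
A = 1, B = 1, C = k**3 + 3*k**2/4 - k/4 - 3/4.
Need (1)·f(k+1) − (1)·f(k) = k**3 + 3*k**2/4 - k/4 - 3/4.
d = 4 from the (0,0,3) case.
Coefficient equations give f(k) = k*(k - 2)*(k**2 + k + 1)/4.
Then R = B(k−1)f/C = k*(k - 2)*(k**2 + k + 1)/(4*k**3 + 3*k**2 - k - 3), so s_k = R(k)·t_k = 2*k*(-k**3 + k**2 + k + 2).
Verify: -8*k**3 - 6*k**2 + 2*k + 6 matches t_k.
Telescope: S(n) = s_(n+1) − s_(1) = -2*n**4 - 6*n**3 - 4*n**2 + 6*n + 6 − (6) = 2*n*(-n**3 - 3*n**2 - 2*n + 3).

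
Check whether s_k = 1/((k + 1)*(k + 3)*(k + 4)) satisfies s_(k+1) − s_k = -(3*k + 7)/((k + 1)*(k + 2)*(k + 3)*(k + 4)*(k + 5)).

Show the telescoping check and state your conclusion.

Valid: the claim telescopes to t_k.

s_(k+1) = 1/((k + 2)*(k + 4)*(k + 5))
s_(k+1) − s_k = ((k + 1)*(k + 3) - (k + 2)*(k + 5))/((k + 1)*(k + 2)*(k + 3)*(k + 4)*(k + 5))
(s_(k+1) − s_k) − t_k = 0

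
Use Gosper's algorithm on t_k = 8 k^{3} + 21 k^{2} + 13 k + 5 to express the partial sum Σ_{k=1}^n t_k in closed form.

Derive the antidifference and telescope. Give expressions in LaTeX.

t_(k+1)/t_k = (8*k**3 + 45*k**2 + 79*k + 47)/(8*k**3 + 21*k**2 + 13*k + 5).
So A=1 and B=1, with C=k**3 + 21*k**2/8 + 13*k/8 + 5/8.
Set up (1)·f(k+1) − (1)·f(k) − (k**3 + 21*k**2/8 + 13*k/8 + 5/8) = 0.
d = 4 from the (0,0,3) case.
Solving with deg f ≤ 4: f(k) = k*(2*k**3 + 3*k**2 - 2*k + 2)/8.
Then R = B(k−1)f/C = k*(2*k**3 + 3*k**2 - 2*k + 2)/(8*k**3 + 21*k**2 + 13*k + 5), so s_k = R(k)·t_k = k*(2*k**3 + 3*k**2 - 2*k + 2).
Verify: 8*k**3 + 21*k**2 + 13*k + 5 matches t_k.
Evaluate: s_(n+1) = 2*n**4 + 11*n**3 + 19*n**2 + 15*n + 5; subtract s_(1) = 5 ⇒ S(n) = n*(2*n**3 + 11*n**2 + 19*n + 15).

S(n) = n \left(2 n^{3} + 11 n^{2} + 19 n + 15\right)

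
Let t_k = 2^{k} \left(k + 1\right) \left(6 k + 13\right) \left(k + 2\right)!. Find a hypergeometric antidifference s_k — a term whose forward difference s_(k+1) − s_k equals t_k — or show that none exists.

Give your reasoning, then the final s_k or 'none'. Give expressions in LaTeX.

Ratio r(k) = 2*(k + 2)*(k + 3)*(6*k + 19)/((k + 1)*(6*k + 13)).
So A=2*k + 6 and B=1, with C=k**2 + 19*k/6 + 13/6.
Set up (2*k + 6)·f(k+1) − (1)·f(k) − (k**2 + 19*k/6 + 13/6) = 0.
d = 1 from the (1,0,2) case.
Coefficient equations give f(k) = (3*k - 1)/6.
So s_k = (B(k−1)f/C)·t_k = ((3*k - 1)/((k + 1)*(6*k + 13)))·t_k = 2**k*(3*k - 1)*factorial(k + 2).
Verify: 2**k*(k + 1)*(6*k + 13)*factorial(k + 2) matches t_k.

s_k = 2^{k} \left(3 k - 1\right) \left(k + 2\right)!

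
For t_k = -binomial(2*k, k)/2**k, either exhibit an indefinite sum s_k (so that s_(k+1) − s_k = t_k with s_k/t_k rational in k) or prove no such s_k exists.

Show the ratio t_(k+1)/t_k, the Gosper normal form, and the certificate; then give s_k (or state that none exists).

no hypergeometric antidifference exists

r(k) = (2*k + 1)/(k + 1) after simplifying.
Gosper form: A/B · C(k+1)/C(k) with A=2*k + 1, B=k + 1, C=1.
Set up (2*k + 1)·f(k+1) − (k)·f(k) − (1) = 0.
Degrees (1,1,0) ⇒ d ≤ -1.
d = -1 < 0 ⇒ no nonzero polynomial f; not summable.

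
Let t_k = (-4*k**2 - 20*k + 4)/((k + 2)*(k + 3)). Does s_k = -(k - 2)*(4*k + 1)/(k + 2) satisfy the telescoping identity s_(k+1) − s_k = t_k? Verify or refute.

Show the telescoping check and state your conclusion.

s_(k+1) = (-4*k**2 - k + 5)/(k + 3)
s_(k+1) − s_k = 4*(-k**2 - 5*k + 1)/(k**2 + 5*k + 6)
(s_(k+1) − s_k) − t_k = 0

valid; difference matches t_k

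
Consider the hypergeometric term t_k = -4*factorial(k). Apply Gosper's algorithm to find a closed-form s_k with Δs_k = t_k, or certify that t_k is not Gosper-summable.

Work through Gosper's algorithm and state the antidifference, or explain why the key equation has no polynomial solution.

not Gosper-summable; s_k does not exist

t_(k+1)/t_k = k + 1.
Take A(k)=k + 1, B(k)=1, C(k)=1.
f must satisfy (k + 1)·f(k+1) − (1)·f(k) = 1.
d = -1 from the (1,0,0) case.
Negative degree bound (-1): no f exists, t_k not Gosper-summable.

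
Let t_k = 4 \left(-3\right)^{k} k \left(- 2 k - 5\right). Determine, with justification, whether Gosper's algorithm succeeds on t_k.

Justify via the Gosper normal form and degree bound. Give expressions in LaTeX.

Yes. s_k = \left(-3\right)^{k} \left(2 k^{2} + 2 k - 3\right).

Step 1: r(k) = -3*(k + 1)*(2*k + 7)/(k*(2*k + 5)).
Gosper form: A/B · C(k+1)/C(k) with A=-3, B=1, C=k**2 + 5*k/2.
Key eq: (-3)·f(k+1) = (1)·f(k) + (k**2 + 5*k/2).
deg f ≤ 2 (via 0,0,2).
A polynomial solution: f(k) = -(2*k**2 + 2*k - 3)/8.
So s_k = (B(k−1)f/C)·t_k = (-(2*k**2 + 2*k - 3)/(4*k*(2*k + 5)))·t_k = (-3)**k*(2*k**2 + 2*k - 3).
s_(k+1) − s_k = 4*(-3)**k*k*(-2*k - 5) = t_k.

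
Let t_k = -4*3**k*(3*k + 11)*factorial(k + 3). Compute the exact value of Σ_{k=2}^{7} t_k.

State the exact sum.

Σ = -1047576494880

Ratio r(k) = 3*(k + 4)*(3*k + 14)/(3*k + 11).
Factor: A=3*k + 12; B=1; C=k + 11/3.
Set up (3*k + 12)·f(k+1) − (1)·f(k) − (k + 11/3) = 0.
d = 0 from the (1,0,1) case.
A polynomial solution: f(k) = 1/3.
Get s_k = R·t_k = -4*3**k*factorial(k + 3) with R(k) = B(k−1)f(k)/C(k) = 1/(3*k + 11).
Δs = -4*3**k*(3*k + 11)*factorial(k + 3), as required.
Telescoping: Σ = s_(8) − s_(2) = -1047576499200 − (-4320) = -1047576494880.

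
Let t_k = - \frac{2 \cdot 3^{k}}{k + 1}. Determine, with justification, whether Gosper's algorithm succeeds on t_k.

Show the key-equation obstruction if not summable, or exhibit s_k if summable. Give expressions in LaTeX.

t_(k+1)/t_k = 3*(k + 1)/(k + 2).
Take A(k)=3*k + 3, B(k)=k + 2, C(k)=1.
Need (3*k + 3)·f(k+1) − (k + 1)·f(k) = 1.
Degrees (1,1,0) ⇒ d ≤ -1.
deg f ≤ -1 is impossible — no certificate.

No — t_k has no hypergeometric antidifference.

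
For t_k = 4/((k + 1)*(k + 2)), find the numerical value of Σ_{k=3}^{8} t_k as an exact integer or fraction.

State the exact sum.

The ratio is (k + 1)/(k + 3).
Normal form (A,B,C) = (k + 1, k + 3, 1).
f must satisfy (k + 1)·f(k+1) − (k + 2)·f(k) = 1.
d = 1 from the (1,1,0) case.
Solve for f: f(k) = k (degree 1 ≤ 1).
Certificate R = B(k−1)f/C = k*(k + 2) gives s_k = 4*k/(k + 1).
Verify: 4/(k**2 + 3*k + 2) matches t_k.
Evaluate s at k=9 and k=3: 18/5 and 3; difference 3/5.

Σ = 3/5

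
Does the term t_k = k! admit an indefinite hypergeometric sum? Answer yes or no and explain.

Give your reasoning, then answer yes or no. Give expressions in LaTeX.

No — t_k has no hypergeometric antidifference.

Compute t_(k+1)/t_k: get k + 1.
Normal form (A,B,C) = (k + 1, 1, 1).
f must satisfy (k + 1)·f(k+1) − (1)·f(k) = 1.
Degrees (1,0,0) ⇒ d ≤ -1.
d = -1 < 0 ⇒ no nonzero polynomial f; not summable.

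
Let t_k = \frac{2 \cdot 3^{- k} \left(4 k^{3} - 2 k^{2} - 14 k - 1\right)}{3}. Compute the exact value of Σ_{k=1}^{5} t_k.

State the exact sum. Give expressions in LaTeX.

Σ = 230/729

Step 1: r(k) = (4*k**3 + 10*k**2 - 6*k - 13)/(3*(4*k**3 - 2*k**2 - 14*k - 1)).
Gosper form: A/B · C(k+1)/C(k) with A=1/3, B=1, C=k**3 - k**2/2 - 7*k/2 - 1/4.
Set up (1/3)·f(k+1) − (1)·f(k) − (k**3 - k**2/2 - 7*k/2 - 1/4) = 0.
Degrees (0,0,3) ⇒ d ≤ 3.
Solve for f: f(k) = -3*(4*k**3 + 4*k**2 - 4*k + 1)/8 (degree 3 ≤ 3).
R(k) = B(k−1)·f(k)/C(k) = -3*(4*k**3 + 4*k**2 - 4*k + 1)/(2*(4*k**3 - 2*k**2 - 14*k - 1)); s_k = R·t_k = (-4*k**3 - 4*k**2 + 4*k - 1)/3**k.
Verify: 2*(4*k**3 - 2*k**2 - 14*k - 1)/(3*3**k) matches t_k.
Sum = s_(6) − s_(1); s_(6) = -985/729, s_(1) = -5/3 ⇒ 230/729.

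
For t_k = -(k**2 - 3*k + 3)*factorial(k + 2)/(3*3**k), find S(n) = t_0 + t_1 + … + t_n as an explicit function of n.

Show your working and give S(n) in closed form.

S(n) = -8 - n*factorial(n + 3)/(3*3**n) + factorial(n + 3)/3**n

r(k) = -(k + 3)*(3*k - (k + 1)**2)/(3*k**2 - 9*k + 9) after simplifying.
Take A(k)=k/3 + 1, B(k)=1, C(k)=k**2 - 3*k + 3.
Solve (k/3 + 1)·f(k+1) − (1)·f(k) = k**2 - 3*k + 3.
d = 1 from the (1,0,2) case.
Match coefficients ⇒ f(k) = 3*(k - 4).
Certificate R = B(k−1)f/C = 3*(k - 4)/(k**2 - 3*k + 3) gives s_k = -(k - 4)*factorial(k + 2)/3**k.
s_(k+1) − s_k = -(k**2 - 3*k + 3)*factorial(k + 2)/(3*3**k) = t_k.
Σ_(k=0)^n t_k = s_(n+1) − s_(0) = (-3**(-n - 1)*(n - 3)*factorial(n + 3)) − (8), i.e. -8 - n*factorial(n + 3)/(3*3**n) + factorial(n + 3)/3**n.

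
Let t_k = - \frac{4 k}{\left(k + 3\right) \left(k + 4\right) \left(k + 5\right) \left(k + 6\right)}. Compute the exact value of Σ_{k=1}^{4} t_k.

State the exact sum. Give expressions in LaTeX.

Ratio r(k) = (k + 1)*(k + 3)/(k*(k + 7)).
Take A(k)=k + 3, B(k)=k + 7, C(k)=k.
f must satisfy (k + 3)·f(k+1) − (k + 6)·f(k) = k.
Degrees (1,1,1) ⇒ d ≤ 3.
Match coefficients ⇒ f(k) = k*(k - 1)*(k + 13)/120.
R(k) = B(k−1)·f(k)/C(k) = (k - 1)*(k + 6)*(k + 13)/120; s_k = R·t_k = k*(-k**2 - 12*k + 13)/(30*(k + 3)*(k + 4)*(k + 5)).
Δs = -4*k/(k**4 + 18*k**3 + 119*k**2 + 342*k + 360), as required.
Sum = s_(5) − s_(1); s_(5) = -1/60, s_(1) = 0 ⇒ -1/60.

Σ = -1/60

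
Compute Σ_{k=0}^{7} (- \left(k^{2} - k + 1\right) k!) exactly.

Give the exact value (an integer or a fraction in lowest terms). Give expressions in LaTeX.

Compute t_(k+1)/t_k: get -(k + 1)*(k - (k + 1)**2)/(k**2 - k + 1).
Gosper form: A/B · C(k+1)/C(k) with A=k + 1, B=1, C=k**2 - k + 1.
Key eq: (k + 1)·f(k+1) = (1)·f(k) + (k**2 - k + 1).
Degrees (1,0,2) ⇒ d ≤ 1.
Coefficient equations give f(k) = k - 2.
R(k) = B(k−1)·f(k)/C(k) = (k - 2)/(k**2 - k + 1); s_k = R·t_k = -(k - 2)*factorial(k).
Δs = -(k**2 - k + 1)*factorial(k), as required.
Telescoping: Σ = s_(8) − s_(0) = -241920 − (2) = -241922.

Σ = -241922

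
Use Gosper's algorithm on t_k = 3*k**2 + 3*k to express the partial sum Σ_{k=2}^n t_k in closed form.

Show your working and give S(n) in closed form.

S(n) = n**3 + 3*n**2 + 2*n - 6

Step 1: r(k) = (k + 2)/k.
Take A(k)=1, B(k)=1, C(k)=k**2 + k.
f must satisfy (1)·f(k+1) − (1)·f(k) = k**2 + k.
deg f ≤ 3 (via 0,0,2).
Coefficient equations give f(k) = k*(k - 1)*(k + 1)/3.
Certificate R = B(k−1)f/C = (k - 1)/3 gives s_k = k**3 - k.
Δs = 3*k*(k + 1), as required.
Telescope: S(n) = s_(n+1) − s_(2) = n*(n**2 + 3*n + 2) − (6) = n**3 + 3*n**2 + 2*n - 6.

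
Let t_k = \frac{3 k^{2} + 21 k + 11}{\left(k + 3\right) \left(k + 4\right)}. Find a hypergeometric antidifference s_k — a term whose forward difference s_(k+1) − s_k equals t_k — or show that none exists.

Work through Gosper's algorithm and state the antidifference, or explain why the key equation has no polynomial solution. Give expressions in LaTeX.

Step 1: r(k) = (k + 3)*(21*k + 3*(k + 1)**2 + 32)/((k + 5)*(3*k**2 + 21*k + 11)).
A = k + 3, B = k + 5, C = k**2 + 7*k + 11/3.
f must satisfy (k + 3)·f(k+1) − (k + 4)·f(k) = k**2 + 7*k + 11/3.
Bound: deg f ≤ 2.
Solving with deg f ≤ 2: f(k) = k*(9*k + 2)/9.
R(k) = B(k−1)·f(k)/C(k) = k*(k + 4)*(9*k + 2)/(3*(3*k**2 + 21*k + 11)); s_k = R·t_k = k*(9*k + 2)/(3*(k + 3)).
Verify: (3*k**2 + 21*k + 11)/(k**2 + 7*k + 12) matches t_k.

s_k = \frac{k \left(9 k + 2\right)}{3 \left(k + 3\right)}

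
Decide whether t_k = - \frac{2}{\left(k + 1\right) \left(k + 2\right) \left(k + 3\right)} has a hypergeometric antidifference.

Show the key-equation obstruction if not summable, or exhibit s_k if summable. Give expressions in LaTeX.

t_(k+1)/t_k = (k + 1)/(k + 4).
Factor: A=k + 1; B=k + 4; C=1.
Set up (k + 1)·f(k+1) − (k + 3)·f(k) − (1) = 0.
d = 2 from the (1,1,0) case.
A polynomial solution: f(k) = k*(k + 3)/4.
Get s_k = R·t_k = k*(-k - 3)/(2*(k + 1)*(k + 2)) with R(k) = B(k−1)f(k)/C(k) = k*(k + 3)**2/4.
Check: Δs_k = -2/(k**3 + 6*k**2 + 11*k + 6). ✓

Yes. s_k = \frac{k \left(- k - 3\right)}{2 \left(k + 1\right) \left(k + 2\right)}.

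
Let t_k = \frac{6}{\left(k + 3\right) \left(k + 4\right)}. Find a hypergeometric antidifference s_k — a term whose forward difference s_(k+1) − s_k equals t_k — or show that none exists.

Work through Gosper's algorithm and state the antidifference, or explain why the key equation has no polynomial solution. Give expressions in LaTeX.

Compute t_(k+1)/t_k: get (k + 3)/(k + 5).
Gosper form: A/B · C(k+1)/C(k) with A=k + 3, B=k + 5, C=1.
Need (k + 3)·f(k+1) − (k + 4)·f(k) = 1.
d = 1 from the (1,1,0) case.
A polynomial solution: f(k) = k/3.
Certificate R = B(k−1)f/C = k*(k + 4)/3 gives s_k = 2*k/(k + 3).
Check: Δs_k = 6/(k**2 + 7*k + 12). ✓

s_k = \frac{2 k}{k + 3}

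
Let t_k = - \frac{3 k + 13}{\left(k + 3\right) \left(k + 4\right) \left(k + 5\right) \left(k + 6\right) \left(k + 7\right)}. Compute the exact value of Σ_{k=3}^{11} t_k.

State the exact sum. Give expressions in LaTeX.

Σ = -77/36720

r(k) = (k + 3)*(3*k + 16)/((k + 8)*(3*k + 13)) after simplifying.
Take A(k)=k + 3, B(k)=k + 8, C(k)=k + 13/3.
Solve (k + 3)·f(k+1) − (k + 7)·f(k) = k + 13/3.
From deg A=1, deg B=1, deg C=1: d=4.
Solve for f: f(k) = k*(k + 4)*(k**2 + 14*k + 63)/270 (degree 4 ≤ 4).
Then R = B(k−1)f/C = k*(k + 4)*(k + 7)*(k**2 + 14*k + 63)/(90*(3*k + 13)), so s_k = R(k)·t_k = k*(-k**2 - 14*k - 63)/(90*(k**3 + 14*k**2 + 63*k + 90)).
Check: Δs_k = (-3*k - 13)/(k**5 + 25*k**4 + 245*k**3 + 1175*k**2 + 2754*k + 2520). ✓
Evaluate s at k=12 and k=3: -5/459 and -19/2160; difference -77/36720.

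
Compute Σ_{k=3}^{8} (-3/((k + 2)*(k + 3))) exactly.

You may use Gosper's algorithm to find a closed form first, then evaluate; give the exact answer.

Σ = -18/55

t_(k+1)/t_k = (k + 2)/(k + 4).
Take A(k)=k + 2, B(k)=k + 4, C(k)=1.
Key eq: (k + 2)·f(k+1) = (k + 3)·f(k) + (1).
deg f ≤ 1 (via 1,1,0).
A polynomial solution: f(k) = k/2.
Certificate R = B(k−1)f/C = k*(k + 3)/2 gives s_k = -3*k/(2*k + 4).
s_(k+1) − s_k = -3/(k**2 + 5*k + 6) = t_k.
Evaluate s at k=9 and k=3: -27/22 and -9/10; difference -18/55.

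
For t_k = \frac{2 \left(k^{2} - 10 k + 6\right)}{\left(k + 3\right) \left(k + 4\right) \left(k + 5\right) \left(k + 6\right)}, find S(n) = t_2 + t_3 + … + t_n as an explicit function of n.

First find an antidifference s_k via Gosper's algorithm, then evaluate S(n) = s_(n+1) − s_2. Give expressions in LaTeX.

S(n) = \frac{n^{3} - 69 n^{2} + 32 n + 36}{42 \left(n^{3} + 15 n^{2} + 74 n + 120\right)}

r(k) = -(k + 3)*(10*k - (k + 1)**2 + 4)/((k + 7)*(k**2 - 10*k + 6)) after simplifying.
So A=k + 3 and B=k + 7, with C=k**2 - 10*k + 6.
Set up (k + 3)·f(k+1) − (k + 6)·f(k) − (k**2 - 10*k + 6) = 0.
deg f ≤ 3 (via 1,1,2).
A polynomial solution: f(k) = k*(k**2 - 28*k + 107)/40.
Certificate R = B(k−1)f/C = k*(k + 6)*(k**2 - 28*k + 107)/(40*(k**2 - 10*k + 6)) gives s_k = k*(k**2 - 28*k + 107)/(20*(k + 3)*(k + 4)*(k + 5)).
s_(k+1) − s_k = 2*(k**2 - 10*k + 6)/(k**4 + 18*k**3 + 119*k**2 + 342*k + 360) = t_k.
Σ_(k=2)^n t_k = s_(n+1) − s_(2) = ((n**3 - 25*n**2 + 54*n + 80)/(20*(n**3 + 15*n**2 + 74*n + 120))) − (11/420), i.e. (n**3 - 69*n**2 + 32*n + 36)/(42*(n**3 + 15*n**2 + 74*n + 120)).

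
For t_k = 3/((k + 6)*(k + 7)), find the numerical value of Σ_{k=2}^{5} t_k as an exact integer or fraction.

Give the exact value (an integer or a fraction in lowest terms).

Σ = 1/8

t_(k+1)/t_k = (k + 6)/(k + 8).
So A=k + 6 and B=k + 8, with C=1.
Set up (k + 6)·f(k+1) − (k + 7)·f(k) − (1) = 0.
deg f ≤ 1 (via 1,1,0).
Match coefficients ⇒ f(k) = k/6.
Get s_k = R·t_k = k/(2*(k + 6)) with R(k) = B(k−1)f(k)/C(k) = k*(k + 7)/6.
Verify: 3/(k**2 + 13*k + 42) matches t_k.
Σ_(k=2)^(5) t_k = s_(6) − s_(2) = 1/4 − (1/8) = 1/8.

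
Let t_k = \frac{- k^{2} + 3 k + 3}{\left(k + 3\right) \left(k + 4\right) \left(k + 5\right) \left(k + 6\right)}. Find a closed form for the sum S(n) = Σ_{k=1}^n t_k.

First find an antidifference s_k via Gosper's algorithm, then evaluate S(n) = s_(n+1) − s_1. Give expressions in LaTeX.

r(k) = (k + 3)*(3*k - (k + 1)**2 + 6)/((k + 7)*(-k**2 + 3*k + 3)) after simplifying.
Take A(k)=k + 3, B(k)=k + 7, C(k)=k**2 - 3*k - 3.
Set up (k + 3)·f(k+1) − (k + 6)·f(k) − (k**2 - 3*k - 3) = 0.
deg f ≤ 3 (via 1,1,2).
Coefficient equations give f(k) = k*(k**2 - 18*k - 13)/30.
R(k) = B(k−1)·f(k)/C(k) = k*(k + 6)*(k**2 - 18*k - 13)/(30*(k**2 - 3*k - 3)); s_k = R·t_k = k*(-k**2 + 18*k + 13)/(30*(k + 3)*(k + 4)*(k + 5)).
Verify: (-k**2 + 3*k + 3)/(k**4 + 18*k**3 + 119*k**2 + 342*k + 360) matches t_k.
Telescope: S(n) = s_(n+1) − s_(1) = (-n**3 + 15*n**2 + 46*n + 30)/(30*(n**3 + 15*n**2 + 74*n + 120)) − (1/120) = n*(-n**2 + 9*n + 22)/(24*(n**3 + 15*n**2 + 74*n + 120)).

S(n) = \frac{n \left(- n^{2} + 9 n + 22\right)}{24 \left(n^{3} + 15 n^{2} + 74 n + 120\right)}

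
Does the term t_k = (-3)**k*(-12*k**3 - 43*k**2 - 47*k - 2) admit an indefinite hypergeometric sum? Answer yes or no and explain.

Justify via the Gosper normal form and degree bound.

Step 1: r(k) = 3*(-12*k**3 - 79*k**2 - 169*k - 104)/(12*k**3 + 43*k**2 + 47*k + 2).
So A=-3 and B=1, with C=k**3 + 43*k**2/12 + 47*k/12 + 1/6.
Key eq: (-3)·f(k+1) = (1)·f(k) + (k**3 + 43*k**2/12 + 47*k/12 + 1/6).
d = 3 from the (0,0,3) case.
Match coefficients ⇒ f(k) = -(3*k**3 + 4*k**2 - k - 4)/12.
Then R = B(k−1)f/C = -(3*k**3 + 4*k**2 - k - 4)/(12*k**3 + 43*k**2 + 47*k + 2), so s_k = R(k)·t_k = (-3)**k*(3*k**3 + 4*k**2 - k - 4).
Check: Δs_k = (-3)**k*(-12*k**3 - 43*k**2 - 47*k - 2). ✓

Yes. s_k = (-3)**k*(3*k**3 + 4*k**2 - k - 4).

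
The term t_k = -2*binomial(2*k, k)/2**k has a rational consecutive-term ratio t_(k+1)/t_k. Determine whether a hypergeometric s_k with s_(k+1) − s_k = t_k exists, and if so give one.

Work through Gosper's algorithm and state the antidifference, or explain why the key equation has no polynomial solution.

r(k) = (2*k + 1)/(k + 1) after simplifying.
Factor: A=2*k + 1; B=k + 1; C=1.
f must satisfy (2*k + 1)·f(k+1) − (k)·f(k) = 1.
Bound: deg f ≤ -1.
Bound -1 < 0, so the key equation has no polynomial solution.

not Gosper-summable; s_k does not exist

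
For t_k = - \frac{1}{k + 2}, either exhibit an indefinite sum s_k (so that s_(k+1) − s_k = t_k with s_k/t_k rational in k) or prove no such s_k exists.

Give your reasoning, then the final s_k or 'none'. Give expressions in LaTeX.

Step 1: r(k) = (k + 2)/(k + 3).
A = k + 2, B = k + 3, C = 1.
Set up (k + 2)·f(k+1) − (k + 2)·f(k) − (1) = 0.
Bound: deg f ≤ 0.
Write f(k) = c0. Then LHS − RHS = -1, requiring -1 = 0: contradictory. No certificate.

none (Gosper's algorithm certifies no s_k)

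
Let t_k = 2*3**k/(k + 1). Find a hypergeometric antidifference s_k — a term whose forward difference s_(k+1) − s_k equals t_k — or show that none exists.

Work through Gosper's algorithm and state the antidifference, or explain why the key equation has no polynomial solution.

r(k) = 3*(k + 1)/(k + 2) after simplifying.
Take A(k)=3*k + 3, B(k)=k + 2, C(k)=1.
Key eq: (3*k + 3)·f(k+1) = (k + 1)·f(k) + (1).
From deg A=1, deg B=1, deg C=0: d=-1.
Bound -1 < 0, so the key equation has no polynomial solution.

no hypergeometric antidifference exists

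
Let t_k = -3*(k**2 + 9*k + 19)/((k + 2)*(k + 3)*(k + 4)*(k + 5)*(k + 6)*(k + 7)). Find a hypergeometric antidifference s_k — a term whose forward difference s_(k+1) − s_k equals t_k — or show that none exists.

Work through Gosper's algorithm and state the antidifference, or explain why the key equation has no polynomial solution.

Compute t_(k+1)/t_k: get (k + 2)*(9*k + (k + 1)**2 + 28)/((k + 8)*(k**2 + 9*k + 19)).
A = k + 2, B = k + 8, C = k**2 + 9*k + 19.
Need (k + 2)·f(k+1) − (k + 7)·f(k) = k**2 + 9*k + 19.
Bound: deg f ≤ 5.
Coefficient equations give f(k) = k*(k + 3)*(k + 5)*(k**2 + 12*k + 44)/144.
Then R = B(k−1)f/C = k*(k + 3)*(k + 5)*(k + 7)*(k**2 + 12*k + 44)/(144*(k**2 + 9*k + 19)), so s_k = R(k)·t_k = k*(-k**2 - 12*k - 44)/(48*(k**3 + 12*k**2 + 44*k + 48)).
Δs = 3*(-k**2 - 9*k - 19)/(k**6 + 27*k**5 + 295*k**4 + 1665*k**3 + 5104*k**2 + 8028*k + 5040), as required.

s_k = k*(-k**2 - 12*k - 44)/(48*(k**3 + 12*k**2 + 44*k + 48))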